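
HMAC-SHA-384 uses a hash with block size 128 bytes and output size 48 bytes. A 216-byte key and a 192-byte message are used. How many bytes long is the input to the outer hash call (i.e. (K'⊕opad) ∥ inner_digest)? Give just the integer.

Key is 216 > 128 bytes, so it is hashed to 48 bytes then zero-padded to 128: |K'| = 128.
Outer input = (K'⊕opad) ∥ H(inner) → 128 + 48 = 176 bytes.

176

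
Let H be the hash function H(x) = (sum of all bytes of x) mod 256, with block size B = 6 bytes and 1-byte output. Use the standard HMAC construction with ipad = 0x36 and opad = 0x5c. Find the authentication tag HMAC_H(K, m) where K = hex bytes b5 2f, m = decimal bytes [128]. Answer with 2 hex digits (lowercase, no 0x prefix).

c0

Key hex bytes b5 2f is 2 bytes ≤ B = 6; zero-pad to 6 bytes: K' = b5 2f 00 00 00 00.
K' ⊕ ipad = 83 19 36 36 36 36.  K' ⊕ opad = e9 73 5c 5c 5c 5c.
Inner input = (K'⊕ipad) ∥ m = 83 19 36 36 36 36 ∥ 80.
Inner hash: sum = 131+25+54+54+54+54+128 = 500; mod 256 = 244 → f4.
Outer input = (K'⊕opad) ∥ inner = e9 73 5c 5c 5c 5c ∥ f4.
Outer hash (tag): sum = 233+115+92+92+92+92+244 = 960; mod 256 = 192 → c0.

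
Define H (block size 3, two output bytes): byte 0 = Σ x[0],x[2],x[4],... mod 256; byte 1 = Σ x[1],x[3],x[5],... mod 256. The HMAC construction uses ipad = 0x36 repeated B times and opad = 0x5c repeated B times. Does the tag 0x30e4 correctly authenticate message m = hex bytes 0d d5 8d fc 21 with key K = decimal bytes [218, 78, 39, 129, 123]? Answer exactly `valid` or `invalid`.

valid

Key decimal bytes [218, 78, 39, 129, 123] = da 4e 27 81 7b is 5 bytes > B = 3, so hash it first: H(key) = 7c cf, then zero-pad to 3 bytes: K' = 7c cf 00.
K' ⊕ ipad = 4a f9 36; K' ⊕ opad = 20 93 5c.
Inner hash: even-index sum = 593 mod 256 = 81; odd-index sum = 436 mod 256 = 180 → 51 b4.
Outer hash (recomputed tag): even-index sum = 304 mod 256 = 48; odd-index sum = 228 mod 256 = 228 → 30 e4.
Recomputed tag = 30e4; claimed = 30e4 → match.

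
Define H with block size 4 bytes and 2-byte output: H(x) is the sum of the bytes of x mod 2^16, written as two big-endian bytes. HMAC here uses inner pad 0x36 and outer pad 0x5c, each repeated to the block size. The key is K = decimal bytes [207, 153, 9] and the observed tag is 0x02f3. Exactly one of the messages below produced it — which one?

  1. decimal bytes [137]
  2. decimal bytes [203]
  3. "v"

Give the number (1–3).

Key decimal bytes [207, 153, 9] = cf 99 09 is 3 bytes ≤ B = 4; zero-pad to 4 bytes: K' = cf 99 09 00.
K' ⊕ ipad = f9 af 3f 36; K' ⊕ opad = 93 c5 55 5c.
m1: inner = H(f9 af 3f 36 89) = 02 a6; tag = H(93 c5 55 5c 02 a6) = 02b1
m2: inner = H(f9 af 3f 36 cb) = 02 e8; tag = H(93 c5 55 5c 02 e8) = 02f3 ← matches
m3: inner = H(f9 af 3f 36 76) = 02 93; tag = H(93 c5 55 5c 02 93) = 029e

2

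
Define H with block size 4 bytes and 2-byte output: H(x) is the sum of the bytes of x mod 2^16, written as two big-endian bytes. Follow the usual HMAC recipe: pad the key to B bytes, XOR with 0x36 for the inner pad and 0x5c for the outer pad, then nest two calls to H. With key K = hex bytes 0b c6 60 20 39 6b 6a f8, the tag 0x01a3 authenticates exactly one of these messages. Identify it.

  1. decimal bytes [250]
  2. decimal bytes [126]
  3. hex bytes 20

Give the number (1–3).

Key hex bytes 0b c6 60 20 39 6b 6a f8 is 8 bytes > B = 4, so hash it first: H(key) = 03 57, then zero-pad to 4 bytes: K' = 03 57 00 00.
K' ⊕ ipad = 35 61 36 36; K' ⊕ opad = 5f 0b 5c 5c.
m1: inner = H(35 61 36 36 fa) = 01 fc; tag = H(5f 0b 5c 5c 01 fc) = 021f
m2: inner = H(35 61 36 36 7e) = 01 80; tag = H(5f 0b 5c 5c 01 80) = 01a3 ← matches
m3: inner = H(35 61 36 36 20) = 01 22; tag = H(5f 0b 5c 5c 01 22) = 0145

2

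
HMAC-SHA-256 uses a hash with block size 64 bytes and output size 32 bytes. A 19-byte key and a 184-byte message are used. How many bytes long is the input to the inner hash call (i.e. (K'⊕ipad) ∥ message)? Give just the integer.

Key is 19 ≤ 64 bytes, zero-padded: |K'| = 64.
Inner input = (K'⊕ipad) ∥ m → 64 + 184 = 248 bytes.

248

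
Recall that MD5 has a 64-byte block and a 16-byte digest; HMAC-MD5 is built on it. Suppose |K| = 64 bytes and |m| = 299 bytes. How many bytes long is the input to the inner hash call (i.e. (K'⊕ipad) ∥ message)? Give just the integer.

Key is 64 ≤ 64 bytes, zero-padded: |K'| = 64.
Inner input = (K'⊕ipad) ∥ m → 64 + 299 = 363 bytes.

363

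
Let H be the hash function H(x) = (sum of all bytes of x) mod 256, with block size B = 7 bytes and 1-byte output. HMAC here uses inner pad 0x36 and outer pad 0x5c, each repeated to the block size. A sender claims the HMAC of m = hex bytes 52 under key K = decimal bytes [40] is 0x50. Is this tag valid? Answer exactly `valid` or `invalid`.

valid

Key decimal bytes [40] = 28 is 1 byte ≤ B = 7; zero-pad to 7 bytes: K' = 28 00 00 00 00 00 00.
K' ⊕ ipad = 1e 36 36 36 36 36 36; K' ⊕ opad = 74 5c 5c 5c 5c 5c 5c.
Inner hash: sum = 30+54+54+54+54+54+54+82 = 436; mod 256 = 180 → b4.
Outer hash (recomputed tag): sum = 116+92+92+92+92+92+92+180 = 848; mod 256 = 80 → 50.
Recomputed tag = 50; claimed = 50 → match.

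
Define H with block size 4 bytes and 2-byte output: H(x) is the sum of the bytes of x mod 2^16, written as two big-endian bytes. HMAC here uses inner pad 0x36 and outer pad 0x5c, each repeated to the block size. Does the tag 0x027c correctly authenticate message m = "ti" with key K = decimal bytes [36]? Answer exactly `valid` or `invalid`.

invalid

Key decimal bytes [36] = 24 is 1 byte ≤ B = 4; zero-pad to 4 bytes: K' = 24 00 00 00.
K' ⊕ ipad = 12 36 36 36; K' ⊕ opad = 78 5c 5c 5c.
Inner hash: sum = 18+54+54+54+116+105 = 401 → 01 91.
Outer hash (recomputed tag): sum = 120+92+92+92+1+145 = 542 → 02 1e.
Recomputed tag = 021e; claimed = 027c → mismatch.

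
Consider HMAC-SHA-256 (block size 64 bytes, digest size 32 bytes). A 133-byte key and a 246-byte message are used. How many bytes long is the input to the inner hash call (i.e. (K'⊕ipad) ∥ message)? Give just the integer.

Key is 133 > 64 bytes, so it is hashed to 32 bytes then zero-padded to 64: |K'| = 64.
Inner input = (K'⊕ipad) ∥ m → 64 + 246 = 310 bytes.

310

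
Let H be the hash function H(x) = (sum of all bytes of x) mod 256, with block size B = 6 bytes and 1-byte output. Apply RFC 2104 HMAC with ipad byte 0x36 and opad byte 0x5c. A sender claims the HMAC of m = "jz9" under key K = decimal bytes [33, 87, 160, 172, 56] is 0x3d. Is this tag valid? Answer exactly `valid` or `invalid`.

valid

Key decimal bytes [33, 87, 160, 172, 56] = 21 57 a0 ac 38 is 5 bytes ≤ B = 6; zero-pad to 6 bytes: K' = 21 57 a0 ac 38 00.
K' ⊕ ipad = 17 61 96 9a 0e 36; K' ⊕ opad = 7d 0b fc f0 64 5c.
Inner hash: sum = 23+97+150+154+14+54+106+122+57 = 777; mod 256 = 9 → 09.
Outer hash (recomputed tag): sum = 125+11+252+240+100+92+9 = 829; mod 256 = 61 → 3d.
Recomputed tag = 3d; claimed = 3d → match.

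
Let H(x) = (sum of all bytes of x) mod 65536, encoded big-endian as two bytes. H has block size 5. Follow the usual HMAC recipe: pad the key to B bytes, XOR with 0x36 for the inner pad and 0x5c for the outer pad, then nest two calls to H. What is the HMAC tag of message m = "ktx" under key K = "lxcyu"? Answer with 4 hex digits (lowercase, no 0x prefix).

Key "lxcyu" = 6c 78 63 79 75 is exactly B = 5 bytes: K' = 6c 78 63 79 75.
K' ⊕ ipad = 5a 4e 55 4f 43.  K' ⊕ opad = 30 24 3f 25 29.
Inner input = (K'⊕ipad) ∥ m = 5a 4e 55 4f 43 ∥ 6b 74 78.
Inner hash: sum = 90+78+85+79+67+107+116+120 = 742 → 02 e6.
Outer input = (K'⊕opad) ∥ inner = 30 24 3f 25 29 ∥ 02 e6.
Outer hash (tag): sum = 48+36+63+37+41+2+230 = 457 → 01 c9.

01c9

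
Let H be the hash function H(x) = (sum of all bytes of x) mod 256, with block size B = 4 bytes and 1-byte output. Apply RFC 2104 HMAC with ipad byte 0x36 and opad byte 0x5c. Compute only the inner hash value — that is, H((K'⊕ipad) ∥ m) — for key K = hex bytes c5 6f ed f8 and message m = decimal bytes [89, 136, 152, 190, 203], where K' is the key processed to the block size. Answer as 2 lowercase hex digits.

Key hex bytes c5 6f ed f8 is exactly B = 4 bytes: K' = c5 6f ed f8.
K' ⊕ ipad = f3 59 db ce.
Inner input = f3 59 db ce ∥ 59 88 98 be cb.
Inner hash: sum = 243+89+219+206+89+136+152+190+203 = 1527; mod 256 = 247 → f7.

f7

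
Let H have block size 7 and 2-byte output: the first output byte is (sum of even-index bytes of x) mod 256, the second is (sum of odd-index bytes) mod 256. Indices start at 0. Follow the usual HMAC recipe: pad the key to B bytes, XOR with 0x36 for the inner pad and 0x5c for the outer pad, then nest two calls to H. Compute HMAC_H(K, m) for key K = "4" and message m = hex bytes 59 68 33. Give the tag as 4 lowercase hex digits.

Key "4" = 34 is 1 byte ≤ B = 7; zero-pad to 7 bytes: K' = 34 00 00 00 00 00 00.
K' ⊕ ipad = 02 36 36 36 36 36 36.  K' ⊕ opad = 68 5c 5c 5c 5c 5c 5c.
Inner input = (K'⊕ipad) ∥ m = 02 36 36 36 36 36 36 ∥ 59 68 33.
Inner hash: even-index sum = 268 mod 256 = 12; odd-index sum = 302 mod 256 = 46 → 0c 2e.
Outer input = (K'⊕opad) ∥ inner = 68 5c 5c 5c 5c 5c 5c ∥ 0c 2e.
Outer hash (tag): even-index sum = 426 mod 256 = 170; odd-index sum = 288 mod 256 = 32 → aa 20.

aa20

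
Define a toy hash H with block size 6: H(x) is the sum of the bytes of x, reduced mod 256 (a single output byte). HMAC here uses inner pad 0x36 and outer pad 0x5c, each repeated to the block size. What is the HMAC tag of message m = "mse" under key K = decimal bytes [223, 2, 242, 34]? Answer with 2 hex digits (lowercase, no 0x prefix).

Key decimal bytes [223, 2, 242, 34] = df 02 f2 22 is 4 bytes ≤ B = 6; zero-pad to 6 bytes: K' = df 02 f2 22 00 00.
K' ⊕ ipad = e9 34 c4 14 36 36.  K' ⊕ opad = 83 5e ae 7e 5c 5c.
Inner input = (K'⊕ipad) ∥ m = e9 34 c4 14 36 36 ∥ 6d 73 65.
Inner hash: sum = 233+52+196+20+54+54+109+115+101 = 934; mod 256 = 166 → a6.
Outer input = (K'⊕opad) ∥ inner = 83 5e ae 7e 5c 5c ∥ a6.
Outer hash (tag): sum = 131+94+174+126+92+92+166 = 875; mod 256 = 107 → 6b.

6b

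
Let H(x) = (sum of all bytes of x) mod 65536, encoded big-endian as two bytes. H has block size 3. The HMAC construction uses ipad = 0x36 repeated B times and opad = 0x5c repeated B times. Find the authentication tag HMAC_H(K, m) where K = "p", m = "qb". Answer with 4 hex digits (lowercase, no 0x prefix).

Key "p" = 70 is 1 byte ≤ B = 3; zero-pad to 3 bytes: K' = 70 00 00.
K' ⊕ ipad = 46 36 36.  K' ⊕ opad = 2c 5c 5c.
Inner input = (K'⊕ipad) ∥ m = 46 36 36 ∥ 71 62.
Inner hash: sum = 70+54+54+113+98 = 389 → 01 85.
Outer input = (K'⊕opad) ∥ inner = 2c 5c 5c ∥ 01 85.
Outer hash (tag): sum = 44+92+92+1+133 = 362 → 01 6a.

016a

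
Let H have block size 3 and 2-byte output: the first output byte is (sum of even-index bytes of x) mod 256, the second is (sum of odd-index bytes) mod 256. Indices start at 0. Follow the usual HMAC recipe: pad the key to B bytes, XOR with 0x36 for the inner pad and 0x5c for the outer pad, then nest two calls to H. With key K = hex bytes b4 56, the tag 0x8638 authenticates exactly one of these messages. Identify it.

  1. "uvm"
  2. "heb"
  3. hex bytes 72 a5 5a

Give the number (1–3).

1

Key hex bytes b4 56 is 2 bytes ≤ B = 3; zero-pad to 3 bytes: K' = b4 56 00.
K' ⊕ ipad = 82 60 36; K' ⊕ opad = e8 0a 5c.
m1: inner = H(82 60 36 75 76 6d) = 2e 42; tag = H(e8 0a 5c 2e 42) = 8638 ← matches
m2: inner = H(82 60 36 68 65 62) = 1d 2a; tag = H(e8 0a 5c 1d 2a) = 6e27
m3: inner = H(82 60 36 72 a5 5a) = 5d 2c; tag = H(e8 0a 5c 5d 2c) = 7067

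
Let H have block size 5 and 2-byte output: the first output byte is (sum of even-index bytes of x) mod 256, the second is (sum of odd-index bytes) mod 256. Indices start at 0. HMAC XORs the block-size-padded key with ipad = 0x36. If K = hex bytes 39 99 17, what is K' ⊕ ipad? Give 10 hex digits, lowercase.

0faf213636

Key hex bytes 39 99 17 is 3 bytes ≤ B = 5; zero-pad to 5 bytes: K' = 39 99 17 00 00.
XOR each byte with 0x36: 39⊕36=0f, 99⊕36=af, 17⊕36=21, 00⊕36=36, 00⊕36=36.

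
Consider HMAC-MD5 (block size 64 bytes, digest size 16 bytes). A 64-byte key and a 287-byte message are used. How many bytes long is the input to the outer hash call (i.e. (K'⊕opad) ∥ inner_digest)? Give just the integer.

80

Key is 64 ≤ 64 bytes, zero-padded: |K'| = 64.
Outer input = (K'⊕opad) ∥ H(inner) → 64 + 16 = 80 bytes.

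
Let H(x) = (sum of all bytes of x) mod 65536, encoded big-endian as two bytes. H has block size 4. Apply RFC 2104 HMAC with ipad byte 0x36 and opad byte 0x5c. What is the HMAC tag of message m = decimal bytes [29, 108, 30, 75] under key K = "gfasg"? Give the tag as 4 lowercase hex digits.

Key "gfasg" = 67 66 61 73 67 is 5 bytes > B = 4, so hash it first: H(key) = 02 08, then zero-pad to 4 bytes: K' = 02 08 00 00.
K' ⊕ ipad = 34 3e 36 36.  K' ⊕ opad = 5e 54 5c 5c.
Inner input = (K'⊕ipad) ∥ m = 34 3e 36 36 ∥ 1d 6c 1e 4b.
Inner hash: sum = 52+62+54+54+29+108+30+75 = 464 → 01 d0.
Outer input = (K'⊕opad) ∥ inner = 5e 54 5c 5c ∥ 01 d0.
Outer hash (tag): sum = 94+84+92+92+1+208 = 571 → 02 3b.

023b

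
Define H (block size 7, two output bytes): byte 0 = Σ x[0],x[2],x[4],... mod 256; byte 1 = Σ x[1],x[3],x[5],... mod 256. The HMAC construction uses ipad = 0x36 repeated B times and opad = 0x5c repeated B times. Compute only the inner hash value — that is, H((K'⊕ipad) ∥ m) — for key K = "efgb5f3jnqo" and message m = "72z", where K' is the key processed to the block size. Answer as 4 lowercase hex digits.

fb5c

Key "efgb5f3jnqo" = 65 66 67 62 35 66 33 6a 6e 71 6f is 11 bytes > B = 7, so hash it first: H(key) = 11 09, then zero-pad to 7 bytes: K' = 11 09 00 00 00 00 00.
K' ⊕ ipad = 27 3f 36 36 36 36 36.
Inner input = 27 3f 36 36 36 36 36 ∥ 37 32 7a.
Inner hash: even-index sum = 251 mod 256 = 251; odd-index sum = 348 mod 256 = 92 → fb 5c.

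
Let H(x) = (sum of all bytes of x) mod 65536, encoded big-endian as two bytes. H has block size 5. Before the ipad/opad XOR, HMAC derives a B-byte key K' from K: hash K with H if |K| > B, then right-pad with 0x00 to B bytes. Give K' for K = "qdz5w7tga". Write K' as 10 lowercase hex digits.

036e000000

|K| = 9 > B = 5, so first hash the key.
H(K): sum = 113+100+122+53+119+55+116+103+97 = 878 → 03 6e.
Zero-pad H(K) = 03 6e to 5 bytes: K' = 03 6e 00 00 00.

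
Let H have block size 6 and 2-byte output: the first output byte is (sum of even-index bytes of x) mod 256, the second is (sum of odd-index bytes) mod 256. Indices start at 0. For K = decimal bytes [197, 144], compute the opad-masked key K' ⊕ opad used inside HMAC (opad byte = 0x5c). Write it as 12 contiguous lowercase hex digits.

Key decimal bytes [197, 144] = c5 90 is 2 bytes ≤ B = 6; zero-pad to 6 bytes: K' = c5 90 00 00 00 00.
XOR each byte with 0x5c: c5⊕5c=99, 90⊕5c=cc, 00⊕5c=5c, 00⊕5c=5c, 00⊕5c=5c, 00⊕5c=5c.

99cc5c5c5c5c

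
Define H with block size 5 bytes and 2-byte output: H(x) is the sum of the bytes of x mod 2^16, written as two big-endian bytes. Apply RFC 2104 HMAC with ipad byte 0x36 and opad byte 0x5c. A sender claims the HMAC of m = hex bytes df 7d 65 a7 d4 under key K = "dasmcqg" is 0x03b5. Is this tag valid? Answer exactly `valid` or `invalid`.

invalid

Key "dasmcqg" = 64 61 73 6d 63 71 67 is 7 bytes > B = 5, so hash it first: H(key) = 02 e0, then zero-pad to 5 bytes: K' = 02 e0 00 00 00.
K' ⊕ ipad = 34 d6 36 36 36; K' ⊕ opad = 5e bc 5c 5c 5c.
Inner hash: sum = 52+214+54+54+54+223+125+101+167+212 = 1256 → 04 e8.
Outer hash (recomputed tag): sum = 94+188+92+92+92+4+232 = 794 → 03 1a.
Recomputed tag = 031a; claimed = 03b5 → mismatch.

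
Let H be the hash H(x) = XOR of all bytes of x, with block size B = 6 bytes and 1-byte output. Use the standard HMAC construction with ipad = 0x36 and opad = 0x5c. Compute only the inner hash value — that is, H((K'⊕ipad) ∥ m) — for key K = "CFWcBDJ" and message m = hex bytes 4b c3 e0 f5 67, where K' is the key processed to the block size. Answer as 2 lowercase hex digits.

87

Key "CFWcBDJ" = 43 46 57 63 42 44 4a is 7 bytes > B = 6, so hash it first: H(key) = 7d, then zero-pad to 6 bytes: K' = 7d 00 00 00 00 00.
K' ⊕ ipad = 4b 36 36 36 36 36.
Inner input = 4b 36 36 36 36 36 ∥ 4b c3 e0 f5 67.
Inner hash: XOR 4b⊕36⊕36⊕36⊕36⊕36⊕4b⊕c3⊕e0⊕f5⊕67 = 87.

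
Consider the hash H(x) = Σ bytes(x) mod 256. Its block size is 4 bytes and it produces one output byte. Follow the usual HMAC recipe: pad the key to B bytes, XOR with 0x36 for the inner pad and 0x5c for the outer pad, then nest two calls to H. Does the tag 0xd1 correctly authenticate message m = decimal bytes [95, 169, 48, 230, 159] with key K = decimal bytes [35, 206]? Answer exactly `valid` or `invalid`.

Key decimal bytes [35, 206] = 23 ce is 2 bytes ≤ B = 4; zero-pad to 4 bytes: K' = 23 ce 00 00.
K' ⊕ ipad = 15 f8 36 36; K' ⊕ opad = 7f 92 5c 5c.
Inner hash: sum = 21+248+54+54+95+169+48+230+159 = 1078; mod 256 = 54 → 36.
Outer hash (recomputed tag): sum = 127+146+92+92+54 = 511; mod 256 = 255 → ff.
Recomputed tag = ff; claimed = d1 → mismatch.

invalid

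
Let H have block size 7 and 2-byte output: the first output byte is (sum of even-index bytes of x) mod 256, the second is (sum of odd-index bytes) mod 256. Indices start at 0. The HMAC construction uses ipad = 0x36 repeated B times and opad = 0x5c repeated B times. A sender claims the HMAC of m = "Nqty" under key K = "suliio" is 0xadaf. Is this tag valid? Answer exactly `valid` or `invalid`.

valid

Key "suliio" = 73 75 6c 69 69 6f is 6 bytes ≤ B = 7; zero-pad to 7 bytes: K' = 73 75 6c 69 69 6f 00.
K' ⊕ ipad = 45 43 5a 5f 5f 59 36; K' ⊕ opad = 2f 29 30 35 35 33 5c.
Inner hash: even-index sum = 542 mod 256 = 30; odd-index sum = 445 mod 256 = 189 → 1e bd.
Outer hash (recomputed tag): even-index sum = 429 mod 256 = 173; odd-index sum = 175 mod 256 = 175 → ad af.
Recomputed tag = adaf; claimed = adaf → match.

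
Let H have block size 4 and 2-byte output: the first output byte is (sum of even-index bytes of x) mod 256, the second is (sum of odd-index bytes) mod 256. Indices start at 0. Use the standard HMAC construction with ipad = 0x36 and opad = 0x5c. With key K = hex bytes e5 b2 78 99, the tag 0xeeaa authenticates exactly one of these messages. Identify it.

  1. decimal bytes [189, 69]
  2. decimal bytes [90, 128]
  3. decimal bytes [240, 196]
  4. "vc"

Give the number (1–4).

3

Key hex bytes e5 b2 78 99 is exactly B = 4 bytes: K' = e5 b2 78 99.
K' ⊕ ipad = d3 84 4e af; K' ⊕ opad = b9 ee 24 c5.
m1: inner = H(d3 84 4e af bd 45) = de 78; tag = H(b9 ee 24 c5 de 78) = bb2b
m2: inner = H(d3 84 4e af 5a 80) = 7b b3; tag = H(b9 ee 24 c5 7b b3) = 5866
m3: inner = H(d3 84 4e af f0 c4) = 11 f7; tag = H(b9 ee 24 c5 11 f7) = eeaa ← matches
m4: inner = H(d3 84 4e af 76 63) = 97 96; tag = H(b9 ee 24 c5 97 96) = 7449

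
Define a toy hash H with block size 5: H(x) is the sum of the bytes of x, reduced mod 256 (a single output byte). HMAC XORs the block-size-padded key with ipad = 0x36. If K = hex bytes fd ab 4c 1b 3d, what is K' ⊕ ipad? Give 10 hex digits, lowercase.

Key hex bytes fd ab 4c 1b 3d is exactly B = 5 bytes: K' = fd ab 4c 1b 3d.
XOR each byte with 0x36: fd⊕36=cb, ab⊕36=9d, 4c⊕36=7a, 1b⊕36=2d, 3d⊕36=0b.

cb9d7a2d0b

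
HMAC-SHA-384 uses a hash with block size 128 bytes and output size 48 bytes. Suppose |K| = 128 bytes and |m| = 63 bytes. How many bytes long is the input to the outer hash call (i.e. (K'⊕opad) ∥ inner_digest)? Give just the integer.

Key is 128 ≤ 128 bytes, zero-padded: |K'| = 128.
Outer input = (K'⊕opad) ∥ H(inner) → 128 + 48 = 176 bytes.

176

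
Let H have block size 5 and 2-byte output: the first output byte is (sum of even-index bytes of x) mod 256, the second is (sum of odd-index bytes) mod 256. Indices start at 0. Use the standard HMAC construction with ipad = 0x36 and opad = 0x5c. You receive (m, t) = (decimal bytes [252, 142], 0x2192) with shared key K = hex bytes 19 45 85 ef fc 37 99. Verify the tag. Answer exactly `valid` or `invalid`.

invalid

Key hex bytes 19 45 85 ef fc 37 99 is 7 bytes > B = 5, so hash it first: H(key) = 33 6b, then zero-pad to 5 bytes: K' = 33 6b 00 00 00.
K' ⊕ ipad = 05 5d 36 36 36; K' ⊕ opad = 6f 37 5c 5c 5c.
Inner hash: even-index sum = 255 mod 256 = 255; odd-index sum = 399 mod 256 = 143 → ff 8f.
Outer hash (recomputed tag): even-index sum = 438 mod 256 = 182; odd-index sum = 402 mod 256 = 146 → b6 92.
Recomputed tag = b692; claimed = 2192 → mismatch.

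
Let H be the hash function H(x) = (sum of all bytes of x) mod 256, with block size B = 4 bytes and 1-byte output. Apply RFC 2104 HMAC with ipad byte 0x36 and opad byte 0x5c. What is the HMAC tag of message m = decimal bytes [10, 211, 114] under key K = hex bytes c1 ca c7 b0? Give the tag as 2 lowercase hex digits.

Key hex bytes c1 ca c7 b0 is exactly B = 4 bytes: K' = c1 ca c7 b0.
K' ⊕ ipad = f7 fc f1 86.  K' ⊕ opad = 9d 96 9b ec.
Inner input = (K'⊕ipad) ∥ m = f7 fc f1 86 ∥ 0a d3 72.
Inner hash: sum = 247+252+241+134+10+211+114 = 1209; mod 256 = 185 → b9.
Outer input = (K'⊕opad) ∥ inner = 9d 96 9b ec ∥ b9.
Outer hash (tag): sum = 157+150+155+236+185 = 883; mod 256 = 115 → 73.

73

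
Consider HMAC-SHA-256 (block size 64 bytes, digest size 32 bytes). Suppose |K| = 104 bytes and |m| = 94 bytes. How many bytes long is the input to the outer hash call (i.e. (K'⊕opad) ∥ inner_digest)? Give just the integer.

96

Key is 104 > 64 bytes, so it is hashed to 32 bytes then zero-padded to 64: |K'| = 64.
Outer input = (K'⊕opad) ∥ H(inner) → 64 + 32 = 96 bytes.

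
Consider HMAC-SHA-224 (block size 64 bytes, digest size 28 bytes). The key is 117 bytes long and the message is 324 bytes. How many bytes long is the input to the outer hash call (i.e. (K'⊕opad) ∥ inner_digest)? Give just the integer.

92

Key is 117 > 64 bytes, so it is hashed to 28 bytes then zero-padded to 64: |K'| = 64.
Outer input = (K'⊕opad) ∥ H(inner) → 64 + 28 = 92 bytes.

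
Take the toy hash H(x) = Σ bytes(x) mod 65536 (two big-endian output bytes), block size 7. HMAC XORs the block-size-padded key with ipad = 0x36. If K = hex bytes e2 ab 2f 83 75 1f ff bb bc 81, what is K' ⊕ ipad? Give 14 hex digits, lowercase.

Key hex bytes e2 ab 2f 83 75 1f ff bb bc 81 is 10 bytes > B = 7, so hash it first: H(key) = 05 ca, then zero-pad to 7 bytes: K' = 05 ca 00 00 00 00 00.
XOR each byte with 0x36: 05⊕36=33, ca⊕36=fc, 00⊕36=36, 00⊕36=36, 00⊕36=36, 00⊕36=36, 00⊕36=36.

33fc3636363636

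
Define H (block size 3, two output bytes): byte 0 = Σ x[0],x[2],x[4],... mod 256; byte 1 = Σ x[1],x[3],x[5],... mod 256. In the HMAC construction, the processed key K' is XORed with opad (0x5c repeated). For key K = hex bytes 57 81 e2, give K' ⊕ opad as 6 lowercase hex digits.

0bddbe

Key hex bytes 57 81 e2 is exactly B = 3 bytes: K' = 57 81 e2.
XOR each byte with 0x5c: 57⊕5c=0b, 81⊕5c=dd, e2⊕5c=be.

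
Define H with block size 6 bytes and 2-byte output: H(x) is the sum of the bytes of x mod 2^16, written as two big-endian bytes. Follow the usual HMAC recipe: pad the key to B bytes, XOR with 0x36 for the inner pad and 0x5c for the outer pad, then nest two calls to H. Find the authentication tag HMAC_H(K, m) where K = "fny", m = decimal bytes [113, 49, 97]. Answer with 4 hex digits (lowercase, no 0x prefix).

0243

Key "fny" = 66 6e 79 is 3 bytes ≤ B = 6; zero-pad to 6 bytes: K' = 66 6e 79 00 00 00.
K' ⊕ ipad = 50 58 4f 36 36 36.  K' ⊕ opad = 3a 32 25 5c 5c 5c.
Inner input = (K'⊕ipad) ∥ m = 50 58 4f 36 36 36 ∥ 71 31 61.
Inner hash: sum = 80+88+79+54+54+54+113+49+97 = 668 → 02 9c.
Outer input = (K'⊕opad) ∥ inner = 3a 32 25 5c 5c 5c ∥ 02 9c.
Outer hash (tag): sum = 58+50+37+92+92+92+2+156 = 579 → 02 43.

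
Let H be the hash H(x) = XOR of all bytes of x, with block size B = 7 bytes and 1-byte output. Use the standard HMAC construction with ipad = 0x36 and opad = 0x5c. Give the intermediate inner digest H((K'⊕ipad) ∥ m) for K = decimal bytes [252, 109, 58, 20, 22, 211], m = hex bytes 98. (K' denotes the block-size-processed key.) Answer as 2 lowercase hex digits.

d4

Key decimal bytes [252, 109, 58, 20, 22, 211] = fc 6d 3a 14 16 d3 is 6 bytes ≤ B = 7; zero-pad to 7 bytes: K' = fc 6d 3a 14 16 d3 00.
K' ⊕ ipad = ca 5b 0c 22 20 e5 36.
Inner input = ca 5b 0c 22 20 e5 36 ∥ 98.
Inner hash: XOR ca⊕5b⊕0c⊕22⊕20⊕e5⊕36⊕98 = d4.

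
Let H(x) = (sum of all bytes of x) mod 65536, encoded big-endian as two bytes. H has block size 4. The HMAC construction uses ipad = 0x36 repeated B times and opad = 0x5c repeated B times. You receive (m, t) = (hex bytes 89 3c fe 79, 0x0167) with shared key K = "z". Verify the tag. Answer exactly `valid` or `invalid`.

Key "z" = 7a is 1 byte ≤ B = 4; zero-pad to 4 bytes: K' = 7a 00 00 00.
K' ⊕ ipad = 4c 36 36 36; K' ⊕ opad = 26 5c 5c 5c.
Inner hash: sum = 76+54+54+54+137+60+254+121 = 810 → 03 2a.
Outer hash (recomputed tag): sum = 38+92+92+92+3+42 = 359 → 01 67.
Recomputed tag = 0167; claimed = 0167 → match.

valid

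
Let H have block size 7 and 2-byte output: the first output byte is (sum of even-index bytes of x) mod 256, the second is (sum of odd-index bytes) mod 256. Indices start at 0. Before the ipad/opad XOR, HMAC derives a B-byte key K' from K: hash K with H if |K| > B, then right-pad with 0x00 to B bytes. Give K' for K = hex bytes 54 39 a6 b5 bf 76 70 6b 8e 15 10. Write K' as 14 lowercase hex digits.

c7e40000000000

|K| = 11 > B = 7, so first hash the key.
H(K): even-index sum = 711 mod 256 = 199; odd-index sum = 484 mod 256 = 228 → c7 e4.
Zero-pad H(K) = c7 e4 to 7 bytes: K' = c7 e4 00 00 00 00 00.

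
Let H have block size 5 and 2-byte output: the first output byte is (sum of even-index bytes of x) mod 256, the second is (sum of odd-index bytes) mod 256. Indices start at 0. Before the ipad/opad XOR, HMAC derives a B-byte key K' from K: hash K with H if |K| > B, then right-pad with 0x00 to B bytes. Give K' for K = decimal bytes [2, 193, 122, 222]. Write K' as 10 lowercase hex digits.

Key decimal bytes [2, 193, 122, 222] = 02 c1 7a de is 4 bytes ≤ B = 5; zero-pad to 5 bytes: K' = 02 c1 7a de 00.

02c17ade00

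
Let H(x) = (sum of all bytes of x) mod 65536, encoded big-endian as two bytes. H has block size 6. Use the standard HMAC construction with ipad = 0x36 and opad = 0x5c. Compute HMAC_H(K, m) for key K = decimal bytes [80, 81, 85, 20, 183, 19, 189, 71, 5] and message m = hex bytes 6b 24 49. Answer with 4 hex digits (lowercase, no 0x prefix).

Key decimal bytes [80, 81, 85, 20, 183, 19, 189, 71, 5] = 50 51 55 14 b7 13 bd 47 05 is 9 bytes > B = 6, so hash it first: H(key) = 02 dd, then zero-pad to 6 bytes: K' = 02 dd 00 00 00 00.
K' ⊕ ipad = 34 eb 36 36 36 36.  K' ⊕ opad = 5e 81 5c 5c 5c 5c.
Inner input = (K'⊕ipad) ∥ m = 34 eb 36 36 36 36 ∥ 6b 24 49.
Inner hash: sum = 52+235+54+54+54+54+107+36+73 = 719 → 02 cf.
Outer input = (K'⊕opad) ∥ inner = 5e 81 5c 5c 5c 5c ∥ 02 cf.
Outer hash (tag): sum = 94+129+92+92+92+92+2+207 = 800 → 03 20.

0320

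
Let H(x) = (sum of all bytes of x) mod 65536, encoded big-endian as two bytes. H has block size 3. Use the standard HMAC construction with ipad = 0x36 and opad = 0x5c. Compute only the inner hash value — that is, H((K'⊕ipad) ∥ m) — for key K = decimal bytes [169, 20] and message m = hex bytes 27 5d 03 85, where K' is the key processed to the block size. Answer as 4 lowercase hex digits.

Key decimal bytes [169, 20] = a9 14 is 2 bytes ≤ B = 3; zero-pad to 3 bytes: K' = a9 14 00.
K' ⊕ ipad = 9f 22 36.
Inner input = 9f 22 36 ∥ 27 5d 03 85.
Inner hash: sum = 159+34+54+39+93+3+133 = 515 → 02 03.

0203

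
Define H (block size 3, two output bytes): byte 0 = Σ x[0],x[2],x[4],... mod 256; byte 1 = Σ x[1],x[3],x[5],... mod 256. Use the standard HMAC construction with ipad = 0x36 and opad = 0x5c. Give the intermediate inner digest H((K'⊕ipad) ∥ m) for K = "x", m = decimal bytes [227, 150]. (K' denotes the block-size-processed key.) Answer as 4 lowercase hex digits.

1a19

Key "x" = 78 is 1 byte ≤ B = 3; zero-pad to 3 bytes: K' = 78 00 00.
K' ⊕ ipad = 4e 36 36.
Inner input = 4e 36 36 ∥ e3 96.
Inner hash: even-index sum = 282 mod 256 = 26; odd-index sum = 281 mod 256 = 25 → 1a 19.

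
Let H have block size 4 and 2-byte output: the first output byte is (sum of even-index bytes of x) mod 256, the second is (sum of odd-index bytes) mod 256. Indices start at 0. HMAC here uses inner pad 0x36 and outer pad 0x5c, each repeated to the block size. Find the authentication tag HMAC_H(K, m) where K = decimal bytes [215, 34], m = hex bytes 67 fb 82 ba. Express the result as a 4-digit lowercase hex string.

e7d9

Key decimal bytes [215, 34] = d7 22 is 2 bytes ≤ B = 4; zero-pad to 4 bytes: K' = d7 22 00 00.
K' ⊕ ipad = e1 14 36 36.  K' ⊕ opad = 8b 7e 5c 5c.
Inner input = (K'⊕ipad) ∥ m = e1 14 36 36 ∥ 67 fb 82 ba.
Inner hash: even-index sum = 512 mod 256 = 0; odd-index sum = 511 mod 256 = 255 → 00 ff.
Outer input = (K'⊕opad) ∥ inner = 8b 7e 5c 5c ∥ 00 ff.
Outer hash (tag): even-index sum = 231 mod 256 = 231; odd-index sum = 473 mod 256 = 217 → e7 d9.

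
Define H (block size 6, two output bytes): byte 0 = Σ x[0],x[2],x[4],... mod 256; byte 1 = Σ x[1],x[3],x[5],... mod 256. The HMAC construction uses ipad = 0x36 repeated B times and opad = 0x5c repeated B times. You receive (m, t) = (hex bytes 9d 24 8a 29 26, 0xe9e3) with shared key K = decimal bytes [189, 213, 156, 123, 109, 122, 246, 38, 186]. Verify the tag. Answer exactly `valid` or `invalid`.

Key decimal bytes [189, 213, 156, 123, 109, 122, 246, 38, 186] = bd d5 9c 7b 6d 7a f6 26 ba is 9 bytes > B = 6, so hash it first: H(key) = 76 f0, then zero-pad to 6 bytes: K' = 76 f0 00 00 00 00.
K' ⊕ ipad = 40 c6 36 36 36 36; K' ⊕ opad = 2a ac 5c 5c 5c 5c.
Inner hash: even-index sum = 505 mod 256 = 249; odd-index sum = 383 mod 256 = 127 → f9 7f.
Outer hash (recomputed tag): even-index sum = 475 mod 256 = 219; odd-index sum = 483 mod 256 = 227 → db e3.
Recomputed tag = dbe3; claimed = e9e3 → mismatch.

invalid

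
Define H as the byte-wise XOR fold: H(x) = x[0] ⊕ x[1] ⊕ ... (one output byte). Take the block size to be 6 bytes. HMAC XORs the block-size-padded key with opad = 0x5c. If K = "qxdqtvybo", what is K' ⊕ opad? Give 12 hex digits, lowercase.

Key "qxdqtvybo" = 71 78 64 71 74 76 79 62 6f is 9 bytes > B = 6, so hash it first: H(key) = 6a, then zero-pad to 6 bytes: K' = 6a 00 00 00 00 00.
XOR each byte with 0x5c: 6a⊕5c=36, 00⊕5c=5c, 00⊕5c=5c, 00⊕5c=5c, 00⊕5c=5c, 00⊕5c=5c.

365c5c5c5c5c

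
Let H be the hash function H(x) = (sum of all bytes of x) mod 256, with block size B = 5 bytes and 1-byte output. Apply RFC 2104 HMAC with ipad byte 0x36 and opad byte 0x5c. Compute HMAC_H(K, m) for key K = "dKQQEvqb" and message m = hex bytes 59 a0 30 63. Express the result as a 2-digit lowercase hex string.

40

Key "dKQQEvqb" = 64 4b 51 51 45 76 71 62 is 8 bytes > B = 5, so hash it first: H(key) = df, then zero-pad to 5 bytes: K' = df 00 00 00 00.
K' ⊕ ipad = e9 36 36 36 36.  K' ⊕ opad = 83 5c 5c 5c 5c.
Inner input = (K'⊕ipad) ∥ m = e9 36 36 36 36 ∥ 59 a0 30 63.
Inner hash: sum = 233+54+54+54+54+89+160+48+99 = 845; mod 256 = 77 → 4d.
Outer input = (K'⊕opad) ∥ inner = 83 5c 5c 5c 5c ∥ 4d.
Outer hash (tag): sum = 131+92+92+92+92+77 = 576; mod 256 = 64 → 40.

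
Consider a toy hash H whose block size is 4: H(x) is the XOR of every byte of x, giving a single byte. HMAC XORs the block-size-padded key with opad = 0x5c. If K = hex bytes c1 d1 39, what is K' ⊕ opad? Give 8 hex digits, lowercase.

9d8d655c

Key hex bytes c1 d1 39 is 3 bytes ≤ B = 4; zero-pad to 4 bytes: K' = c1 d1 39 00.
XOR each byte with 0x5c: c1⊕5c=9d, d1⊕5c=8d, 39⊕5c=65, 00⊕5c=5c.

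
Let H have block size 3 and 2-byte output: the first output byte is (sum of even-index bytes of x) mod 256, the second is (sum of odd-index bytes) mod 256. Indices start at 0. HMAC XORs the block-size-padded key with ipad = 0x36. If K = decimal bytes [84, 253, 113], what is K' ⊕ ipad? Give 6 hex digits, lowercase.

Key decimal bytes [84, 253, 113] = 54 fd 71 is exactly B = 3 bytes: K' = 54 fd 71.
XOR each byte with 0x36: 54⊕36=62, fd⊕36=cb, 71⊕36=47.

62cb47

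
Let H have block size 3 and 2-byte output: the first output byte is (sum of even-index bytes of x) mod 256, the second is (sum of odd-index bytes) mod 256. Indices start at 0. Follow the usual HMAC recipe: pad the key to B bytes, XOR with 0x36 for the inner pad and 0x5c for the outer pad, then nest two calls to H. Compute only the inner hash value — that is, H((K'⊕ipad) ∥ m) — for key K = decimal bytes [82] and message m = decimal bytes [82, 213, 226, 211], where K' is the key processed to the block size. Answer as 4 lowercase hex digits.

Key decimal bytes [82] = 52 is 1 byte ≤ B = 3; zero-pad to 3 bytes: K' = 52 00 00.
K' ⊕ ipad = 64 36 36.
Inner input = 64 36 36 ∥ 52 d5 e2 d3.
Inner hash: even-index sum = 578 mod 256 = 66; odd-index sum = 362 mod 256 = 106 → 42 6a.

426a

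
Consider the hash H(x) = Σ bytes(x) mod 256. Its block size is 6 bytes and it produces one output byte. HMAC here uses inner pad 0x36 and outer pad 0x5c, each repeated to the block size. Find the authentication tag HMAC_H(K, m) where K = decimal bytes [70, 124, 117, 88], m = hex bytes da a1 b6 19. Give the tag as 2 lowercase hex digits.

40

Key decimal bytes [70, 124, 117, 88] = 46 7c 75 58 is 4 bytes ≤ B = 6; zero-pad to 6 bytes: K' = 46 7c 75 58 00 00.
K' ⊕ ipad = 70 4a 43 6e 36 36.  K' ⊕ opad = 1a 20 29 04 5c 5c.
Inner input = (K'⊕ipad) ∥ m = 70 4a 43 6e 36 36 ∥ da a1 b6 19.
Inner hash: sum = 112+74+67+110+54+54+218+161+182+25 = 1057; mod 256 = 33 → 21.
Outer input = (K'⊕opad) ∥ inner = 1a 20 29 04 5c 5c ∥ 21.
Outer hash (tag): sum = 26+32+41+4+92+92+33 = 320; mod 256 = 64 → 40.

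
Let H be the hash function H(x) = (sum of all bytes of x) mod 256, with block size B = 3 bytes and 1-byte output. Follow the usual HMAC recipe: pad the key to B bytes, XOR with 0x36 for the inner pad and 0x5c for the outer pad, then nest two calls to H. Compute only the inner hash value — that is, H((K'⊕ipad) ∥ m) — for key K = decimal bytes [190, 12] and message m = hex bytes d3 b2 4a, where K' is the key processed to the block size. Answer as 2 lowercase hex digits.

c7

Key decimal bytes [190, 12] = be 0c is 2 bytes ≤ B = 3; zero-pad to 3 bytes: K' = be 0c 00.
K' ⊕ ipad = 88 3a 36.
Inner input = 88 3a 36 ∥ d3 b2 4a.
Inner hash: sum = 136+58+54+211+178+74 = 711; mod 256 = 199 → c7.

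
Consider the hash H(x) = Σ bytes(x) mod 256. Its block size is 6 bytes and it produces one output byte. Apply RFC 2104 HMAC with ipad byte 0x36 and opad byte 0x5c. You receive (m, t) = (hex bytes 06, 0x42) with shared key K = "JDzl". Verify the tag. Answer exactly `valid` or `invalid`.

valid

Key "JDzl" = 4a 44 7a 6c is 4 bytes ≤ B = 6; zero-pad to 6 bytes: K' = 4a 44 7a 6c 00 00.
K' ⊕ ipad = 7c 72 4c 5a 36 36; K' ⊕ opad = 16 18 26 30 5c 5c.
Inner hash: sum = 124+114+76+90+54+54+6 = 518; mod 256 = 6 → 06.
Outer hash (recomputed tag): sum = 22+24+38+48+92+92+6 = 322; mod 256 = 66 → 42.
Recomputed tag = 42; claimed = 42 → match.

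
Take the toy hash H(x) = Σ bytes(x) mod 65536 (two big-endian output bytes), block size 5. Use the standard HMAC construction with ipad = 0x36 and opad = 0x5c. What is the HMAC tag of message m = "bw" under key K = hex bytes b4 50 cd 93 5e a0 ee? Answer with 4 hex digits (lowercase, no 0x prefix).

018d

Key hex bytes b4 50 cd 93 5e a0 ee is 7 bytes > B = 5, so hash it first: H(key) = 04 50, then zero-pad to 5 bytes: K' = 04 50 00 00 00.
K' ⊕ ipad = 32 66 36 36 36.  K' ⊕ opad = 58 0c 5c 5c 5c.
Inner input = (K'⊕ipad) ∥ m = 32 66 36 36 36 ∥ 62 77.
Inner hash: sum = 50+102+54+54+54+98+119 = 531 → 02 13.
Outer input = (K'⊕opad) ∥ inner = 58 0c 5c 5c 5c ∥ 02 13.
Outer hash (tag): sum = 88+12+92+92+92+2+19 = 397 → 01 8d.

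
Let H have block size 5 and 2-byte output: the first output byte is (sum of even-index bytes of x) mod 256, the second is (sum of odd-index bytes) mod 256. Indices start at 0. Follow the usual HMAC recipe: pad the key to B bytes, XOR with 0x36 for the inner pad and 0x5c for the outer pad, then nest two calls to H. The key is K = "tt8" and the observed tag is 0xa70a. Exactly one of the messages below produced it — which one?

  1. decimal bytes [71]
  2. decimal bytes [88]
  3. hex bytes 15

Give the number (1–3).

1

Key "tt8" = 74 74 38 is 3 bytes ≤ B = 5; zero-pad to 5 bytes: K' = 74 74 38 00 00.
K' ⊕ ipad = 42 42 0e 36 36; K' ⊕ opad = 28 28 64 5c 5c.
m1: inner = H(42 42 0e 36 36 47) = 86 bf; tag = H(28 28 64 5c 5c 86 bf) = a70a ← matches
m2: inner = H(42 42 0e 36 36 58) = 86 d0; tag = H(28 28 64 5c 5c 86 d0) = b80a
m3: inner = H(42 42 0e 36 36 15) = 86 8d; tag = H(28 28 64 5c 5c 86 8d) = 750a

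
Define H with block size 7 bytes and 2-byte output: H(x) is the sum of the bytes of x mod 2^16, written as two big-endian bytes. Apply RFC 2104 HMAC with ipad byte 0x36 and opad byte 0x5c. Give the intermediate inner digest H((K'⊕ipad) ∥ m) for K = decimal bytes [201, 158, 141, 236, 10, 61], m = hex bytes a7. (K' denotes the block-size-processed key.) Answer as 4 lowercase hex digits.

Key decimal bytes [201, 158, 141, 236, 10, 61] = c9 9e 8d ec 0a 3d is 6 bytes ≤ B = 7; zero-pad to 7 bytes: K' = c9 9e 8d ec 0a 3d 00.
K' ⊕ ipad = ff a8 bb da 3c 0b 36.
Inner input = ff a8 bb da 3c 0b 36 ∥ a7.
Inner hash: sum = 255+168+187+218+60+11+54+167 = 1120 → 04 60.

0460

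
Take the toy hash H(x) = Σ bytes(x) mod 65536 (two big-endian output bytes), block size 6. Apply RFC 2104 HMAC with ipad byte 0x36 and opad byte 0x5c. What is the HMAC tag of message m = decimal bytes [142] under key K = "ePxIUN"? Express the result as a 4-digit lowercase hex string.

018a

Key "ePxIUN" = 65 50 78 49 55 4e is exactly B = 6 bytes: K' = 65 50 78 49 55 4e.
K' ⊕ ipad = 53 66 4e 7f 63 78.  K' ⊕ opad = 39 0c 24 15 09 12.
Inner input = (K'⊕ipad) ∥ m = 53 66 4e 7f 63 78 ∥ 8e.
Inner hash: sum = 83+102+78+127+99+120+142 = 751 → 02 ef.
Outer input = (K'⊕opad) ∥ inner = 39 0c 24 15 09 12 ∥ 02 ef.
Outer hash (tag): sum = 57+12+36+21+9+18+2+239 = 394 → 01 8a.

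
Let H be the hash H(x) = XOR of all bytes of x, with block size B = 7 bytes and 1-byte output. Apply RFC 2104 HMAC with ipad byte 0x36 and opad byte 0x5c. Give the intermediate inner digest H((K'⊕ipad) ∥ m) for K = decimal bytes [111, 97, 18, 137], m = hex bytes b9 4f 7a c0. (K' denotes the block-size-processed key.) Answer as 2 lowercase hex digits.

Key decimal bytes [111, 97, 18, 137] = 6f 61 12 89 is 4 bytes ≤ B = 7; zero-pad to 7 bytes: K' = 6f 61 12 89 00 00 00.
K' ⊕ ipad = 59 57 24 bf 36 36 36.
Inner input = 59 57 24 bf 36 36 36 ∥ b9 4f 7a c0.
Inner hash: XOR 59⊕57⊕24⊕bf⊕36⊕36⊕36⊕b9⊕4f⊕7a⊕c0 = ef.

ef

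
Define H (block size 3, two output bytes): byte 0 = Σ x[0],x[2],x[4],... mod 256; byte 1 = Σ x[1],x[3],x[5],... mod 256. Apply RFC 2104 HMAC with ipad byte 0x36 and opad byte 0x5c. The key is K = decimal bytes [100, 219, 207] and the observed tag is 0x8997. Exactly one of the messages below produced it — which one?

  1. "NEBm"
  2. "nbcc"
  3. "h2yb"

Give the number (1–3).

2

Key decimal bytes [100, 219, 207] = 64 db cf is exactly B = 3 bytes: K' = 64 db cf.
K' ⊕ ipad = 52 ed f9; K' ⊕ opad = 38 87 93.
m1: inner = H(52 ed f9 4e 45 42 6d) = fd 7d; tag = H(38 87 93 fd 7d) = 4884
m2: inner = H(52 ed f9 6e 62 63 63) = 10 be; tag = H(38 87 93 10 be) = 8997 ← matches
m3: inner = H(52 ed f9 68 32 79 62) = df ce; tag = H(38 87 93 df ce) = 9966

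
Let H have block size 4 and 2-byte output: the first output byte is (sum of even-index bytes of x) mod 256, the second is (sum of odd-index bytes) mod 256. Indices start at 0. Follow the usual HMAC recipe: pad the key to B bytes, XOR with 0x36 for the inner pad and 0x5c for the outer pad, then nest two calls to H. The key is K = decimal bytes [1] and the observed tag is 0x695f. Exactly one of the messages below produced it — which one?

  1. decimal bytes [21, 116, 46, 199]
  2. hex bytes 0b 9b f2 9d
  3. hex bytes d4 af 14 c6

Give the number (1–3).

1

Key decimal bytes [1] = 01 is 1 byte ≤ B = 4; zero-pad to 4 bytes: K' = 01 00 00 00.
K' ⊕ ipad = 37 36 36 36; K' ⊕ opad = 5d 5c 5c 5c.
m1: inner = H(37 36 36 36 15 74 2e c7) = b0 a7; tag = H(5d 5c 5c 5c b0 a7) = 695f ← matches
m2: inner = H(37 36 36 36 0b 9b f2 9d) = 6a a4; tag = H(5d 5c 5c 5c 6a a4) = 235c
m3: inner = H(37 36 36 36 d4 af 14 c6) = 55 e1; tag = H(5d 5c 5c 5c 55 e1) = 0e99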